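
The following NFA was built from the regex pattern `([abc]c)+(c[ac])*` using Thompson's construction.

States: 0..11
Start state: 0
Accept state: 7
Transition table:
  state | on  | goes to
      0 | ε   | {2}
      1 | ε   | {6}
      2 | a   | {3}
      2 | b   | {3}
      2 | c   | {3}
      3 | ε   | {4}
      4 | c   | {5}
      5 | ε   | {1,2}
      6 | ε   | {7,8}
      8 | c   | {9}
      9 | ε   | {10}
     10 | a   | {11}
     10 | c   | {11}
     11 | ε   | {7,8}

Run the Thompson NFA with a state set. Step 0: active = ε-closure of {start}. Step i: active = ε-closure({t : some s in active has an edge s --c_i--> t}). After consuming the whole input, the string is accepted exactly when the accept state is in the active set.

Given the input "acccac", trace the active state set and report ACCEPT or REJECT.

Answer: ACCEPT

Trace:
initial (ε-close {0}): {0,2}
'a' @ 1: {3,4}
'c' @ 2: {1,2,5,6,7,8}  [accepting]
'c' @ 3: {3,4,9,10}
'c' @ 4: {1,2,5,6,7,8,11}  [accepting]
'a' @ 5: {3,4}
'c' @ 6: {1,2,5,6,7,8}  [accepting]
end set {1,2,5,6,7,8} — state 7 in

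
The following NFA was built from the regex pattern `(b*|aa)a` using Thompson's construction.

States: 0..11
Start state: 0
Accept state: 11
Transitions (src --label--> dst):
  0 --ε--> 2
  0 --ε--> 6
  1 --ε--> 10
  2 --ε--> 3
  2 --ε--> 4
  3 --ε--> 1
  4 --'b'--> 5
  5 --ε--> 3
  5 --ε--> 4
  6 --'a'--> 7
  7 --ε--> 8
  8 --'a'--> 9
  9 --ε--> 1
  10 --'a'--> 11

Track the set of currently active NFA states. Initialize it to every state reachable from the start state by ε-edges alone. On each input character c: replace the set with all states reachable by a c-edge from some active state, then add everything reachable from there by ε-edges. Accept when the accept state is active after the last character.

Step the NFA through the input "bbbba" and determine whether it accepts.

initial (ε-close {0}): {0,1,2,3,4,6,10}
'b' @ 1: {1,3,4,5,10}
'b' @ 2: {1,3,4,5,10}
'b' @ 3: {1,3,4,5,10}
'b' @ 4: {1,3,4,5,10}
'a' @ 5: {11}  [accepting]
after full input: {11}  (accept=11 in)

Answer: ACCEPT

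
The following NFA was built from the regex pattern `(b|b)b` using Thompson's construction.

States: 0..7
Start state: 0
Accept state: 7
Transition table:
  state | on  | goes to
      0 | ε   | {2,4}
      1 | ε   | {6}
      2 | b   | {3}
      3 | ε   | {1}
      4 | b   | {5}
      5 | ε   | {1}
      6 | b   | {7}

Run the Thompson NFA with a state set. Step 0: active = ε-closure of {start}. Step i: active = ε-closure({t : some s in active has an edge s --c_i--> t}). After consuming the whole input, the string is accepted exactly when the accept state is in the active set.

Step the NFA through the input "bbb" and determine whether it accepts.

Answer: REJECT

Trace:
S₀ = ε-closure({0}) = {0,2,4}
'b' @ 1: {1,3,5,6}
'b' @ 2: {7}  (accept∈set)
'b' @ 3: {}  — dead — no transitions
final: {}; accept 7 not in set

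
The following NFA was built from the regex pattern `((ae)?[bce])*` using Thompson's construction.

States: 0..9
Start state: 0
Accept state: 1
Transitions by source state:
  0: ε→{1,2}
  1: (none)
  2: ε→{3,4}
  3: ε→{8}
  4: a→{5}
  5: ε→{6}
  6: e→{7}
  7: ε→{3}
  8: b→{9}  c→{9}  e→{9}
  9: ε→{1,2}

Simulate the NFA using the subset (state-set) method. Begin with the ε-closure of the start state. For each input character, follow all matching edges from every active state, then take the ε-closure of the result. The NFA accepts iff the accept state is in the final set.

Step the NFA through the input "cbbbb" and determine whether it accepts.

S₀ = ε-closure({0}) = {0,1,2,3,4,8}
'c' @ 1: {1,2,3,4,8,9}  [accepting]
'b' @ 2: {1,2,3,4,8,9}  [accepting]
'b' @ 3: {1,2,3,4,8,9}  [accepting]
'b' @ 4: {1,2,3,4,8,9}  [accepting]
'b' @ 5: {1,2,3,4,8,9}  [accepting]
final: {1,2,3,4,8,9}; accept 1 in set

Answer: ACCEPT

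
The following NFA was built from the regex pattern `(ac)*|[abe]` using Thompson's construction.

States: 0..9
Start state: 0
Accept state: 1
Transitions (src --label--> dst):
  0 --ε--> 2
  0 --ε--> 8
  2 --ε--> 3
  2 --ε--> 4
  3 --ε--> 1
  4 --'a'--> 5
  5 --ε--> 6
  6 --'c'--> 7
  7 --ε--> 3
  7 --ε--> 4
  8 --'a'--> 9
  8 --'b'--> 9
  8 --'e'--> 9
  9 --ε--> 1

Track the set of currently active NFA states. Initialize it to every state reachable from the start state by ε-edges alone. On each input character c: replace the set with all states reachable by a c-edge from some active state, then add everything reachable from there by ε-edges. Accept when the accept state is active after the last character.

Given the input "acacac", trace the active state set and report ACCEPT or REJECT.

initial (ε-close {0}): {0,1,2,3,4,8}
'a' @ 1: {1,5,6,9}  [accepting]
'c' @ 2: {1,3,4,7}  [accepting]
'a' @ 3: {5,6}
'c' @ 4: {1,3,4,7}  [accepting]
'a' @ 5: {5,6}
'c' @ 6: {1,3,4,7}  [accepting]
final: {1,3,4,7}; accept 1 in set

Answer: ACCEPT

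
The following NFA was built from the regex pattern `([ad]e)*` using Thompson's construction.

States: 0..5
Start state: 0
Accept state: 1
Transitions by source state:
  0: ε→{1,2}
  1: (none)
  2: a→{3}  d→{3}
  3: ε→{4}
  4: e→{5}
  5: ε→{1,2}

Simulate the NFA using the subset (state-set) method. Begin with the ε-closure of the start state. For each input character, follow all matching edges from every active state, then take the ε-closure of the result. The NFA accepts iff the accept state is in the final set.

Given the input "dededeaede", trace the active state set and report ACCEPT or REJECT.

Answer: ACCEPT

Derivation:
S₀ = ε-closure({0}) = {0,1,2}
'd' @ 1: {3,4}
'e' @ 2: {1,2,5}  (accept∈set)
'd' @ 3: {3,4}
'e' @ 4: {1,2,5}  (accept∈set)
'd' @ 5: {3,4}
'e' @ 6: {1,2,5}  (accept∈set)
'a' @ 7: {3,4}
'e' @ 8: {1,2,5}  (accept∈set)
'd' @ 9: {3,4}
'e' @ 10: {1,2,5}  (accept∈set)
end set {1,2,5} — state 1 in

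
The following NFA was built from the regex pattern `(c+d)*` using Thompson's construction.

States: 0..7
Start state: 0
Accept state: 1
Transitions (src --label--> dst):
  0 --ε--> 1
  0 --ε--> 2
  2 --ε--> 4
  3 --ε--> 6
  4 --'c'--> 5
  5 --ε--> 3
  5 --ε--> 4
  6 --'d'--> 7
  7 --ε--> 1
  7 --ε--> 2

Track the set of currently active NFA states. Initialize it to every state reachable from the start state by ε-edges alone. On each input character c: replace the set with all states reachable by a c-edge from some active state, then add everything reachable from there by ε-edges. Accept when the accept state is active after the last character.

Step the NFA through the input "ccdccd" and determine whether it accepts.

Answer: ACCEPT

Steps:
start: ε-closure({0}) = {0,1,2,4}
'c' @ 1: {3,4,5,6}
'c' @ 2: {3,4,5,6}
'd' @ 3: {1,2,4,7}  (accept∈set)
'c' @ 4: {3,4,5,6}
'c' @ 5: {3,4,5,6}
'd' @ 6: {1,2,4,7}  (accept∈set)
final: {1,2,4,7}; accept 1 in set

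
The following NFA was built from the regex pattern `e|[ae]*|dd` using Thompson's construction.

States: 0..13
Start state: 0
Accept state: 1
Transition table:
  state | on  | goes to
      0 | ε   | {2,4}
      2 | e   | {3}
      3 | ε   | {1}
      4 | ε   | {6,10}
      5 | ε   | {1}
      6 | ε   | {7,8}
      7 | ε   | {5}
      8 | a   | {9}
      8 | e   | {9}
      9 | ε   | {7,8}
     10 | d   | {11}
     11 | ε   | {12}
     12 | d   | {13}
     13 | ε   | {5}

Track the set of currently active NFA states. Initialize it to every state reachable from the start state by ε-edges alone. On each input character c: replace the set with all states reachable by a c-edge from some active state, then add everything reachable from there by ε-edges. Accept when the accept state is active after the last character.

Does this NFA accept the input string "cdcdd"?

Answer: REJECT

Steps:
S₀ = ε-closure({0}) = {0,1,2,4,5,6,7,8,10}
'c' @ 1: {}  — no active states
rest 'dcdd' ignored (set empty)
after full input: {}  (accept=1 not in)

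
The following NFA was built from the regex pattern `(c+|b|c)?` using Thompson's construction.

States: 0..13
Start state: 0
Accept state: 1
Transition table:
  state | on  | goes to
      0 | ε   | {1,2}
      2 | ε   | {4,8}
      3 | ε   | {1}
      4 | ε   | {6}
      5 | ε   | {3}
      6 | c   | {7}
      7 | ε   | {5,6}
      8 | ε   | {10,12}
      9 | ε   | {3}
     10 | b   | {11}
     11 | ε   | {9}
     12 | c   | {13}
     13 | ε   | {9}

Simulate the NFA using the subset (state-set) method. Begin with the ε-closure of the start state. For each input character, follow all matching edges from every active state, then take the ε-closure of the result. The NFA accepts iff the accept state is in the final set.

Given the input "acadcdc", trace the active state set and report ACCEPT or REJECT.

Answer: REJECT

Trace:
S₀ = ε-closure({0}) = {0,1,2,4,6,8,10,12}
'a' @ 1: {}  — dead — no transitions
rest 'cadcdc' ignored (set empty)
end set {} — state 1 not in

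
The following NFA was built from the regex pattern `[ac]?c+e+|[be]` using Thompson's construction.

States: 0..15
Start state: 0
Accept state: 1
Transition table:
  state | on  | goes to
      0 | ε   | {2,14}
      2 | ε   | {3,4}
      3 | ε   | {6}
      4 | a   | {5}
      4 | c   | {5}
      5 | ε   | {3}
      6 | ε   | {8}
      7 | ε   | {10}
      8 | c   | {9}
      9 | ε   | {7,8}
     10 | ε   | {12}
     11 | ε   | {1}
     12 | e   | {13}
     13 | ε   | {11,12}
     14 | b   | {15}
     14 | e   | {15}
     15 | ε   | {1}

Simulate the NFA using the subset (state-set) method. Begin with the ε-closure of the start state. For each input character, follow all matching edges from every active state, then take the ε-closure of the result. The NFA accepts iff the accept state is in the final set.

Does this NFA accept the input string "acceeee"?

Answer: ACCEPT

Derivation:
start: ε-closure({0}) = {0,2,3,4,6,8,14}
'a' @ 1: {3,5,6,8}
'c' @ 2: {7,8,9,10,12}
'c' @ 3: {7,8,9,10,12}
'e' @ 4: {1,11,12,13}  ✓accept
'e' @ 5: {1,11,12,13}  ✓accept
'e' @ 6: {1,11,12,13}  ✓accept
'e' @ 7: {1,11,12,13}  ✓accept
end set {1,11,12,13} — state 1 in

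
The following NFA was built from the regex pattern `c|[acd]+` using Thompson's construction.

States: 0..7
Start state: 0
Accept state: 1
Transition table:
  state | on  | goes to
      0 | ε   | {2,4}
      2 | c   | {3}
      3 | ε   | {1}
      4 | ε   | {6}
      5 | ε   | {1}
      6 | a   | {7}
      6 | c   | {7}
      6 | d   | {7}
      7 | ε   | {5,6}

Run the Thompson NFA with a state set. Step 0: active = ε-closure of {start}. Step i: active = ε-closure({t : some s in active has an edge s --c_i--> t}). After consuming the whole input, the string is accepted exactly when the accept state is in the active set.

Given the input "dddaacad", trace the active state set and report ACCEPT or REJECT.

Answer: ACCEPT

Derivation:
S₀ = ε-closure({0}) = {0,2,4,6}
'd' @ 1: {1,5,6,7}  (accept∈set)
'd' @ 2: {1,5,6,7}  (accept∈set)
'd' @ 3: {1,5,6,7}  (accept∈set)
'a' @ 4: {1,5,6,7}  (accept∈set)
'a' @ 5: {1,5,6,7}  (accept∈set)
'c' @ 6: {1,5,6,7}  (accept∈set)
'a' @ 7: {1,5,6,7}  (accept∈set)
'd' @ 8: {1,5,6,7}  (accept∈set)
end set {1,5,6,7} — state 1 in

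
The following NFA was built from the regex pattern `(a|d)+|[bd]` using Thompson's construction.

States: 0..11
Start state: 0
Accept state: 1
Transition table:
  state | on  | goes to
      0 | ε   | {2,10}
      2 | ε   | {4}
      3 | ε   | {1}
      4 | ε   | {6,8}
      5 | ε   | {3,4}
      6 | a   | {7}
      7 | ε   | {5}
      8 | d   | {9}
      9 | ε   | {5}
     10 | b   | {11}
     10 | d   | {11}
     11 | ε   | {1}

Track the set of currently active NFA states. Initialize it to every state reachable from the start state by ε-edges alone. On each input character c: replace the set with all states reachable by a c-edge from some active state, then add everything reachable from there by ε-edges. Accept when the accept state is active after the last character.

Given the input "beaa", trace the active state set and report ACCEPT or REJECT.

start: ε-closure({0}) = {0,2,4,6,8,10}
'b' @ 1: {1,11}  (accept∈set)
'e' @ 2: {}  — no active states
rest 'aa' ignored (set empty)
final: {}; accept 1 not in set

Answer: REJECT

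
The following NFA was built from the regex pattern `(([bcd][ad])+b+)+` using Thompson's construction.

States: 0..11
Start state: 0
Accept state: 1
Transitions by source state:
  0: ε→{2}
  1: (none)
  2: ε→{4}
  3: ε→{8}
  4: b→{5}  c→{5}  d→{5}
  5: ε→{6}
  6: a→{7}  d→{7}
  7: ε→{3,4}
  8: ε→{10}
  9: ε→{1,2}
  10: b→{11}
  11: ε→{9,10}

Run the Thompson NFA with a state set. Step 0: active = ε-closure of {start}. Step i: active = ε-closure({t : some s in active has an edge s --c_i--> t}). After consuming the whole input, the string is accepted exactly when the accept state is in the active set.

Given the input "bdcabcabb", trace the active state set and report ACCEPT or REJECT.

Answer: ACCEPT

Trace:
start: ε-closure({0}) = {0,2,4}
'b' @ 1: {5,6}
'd' @ 2: {3,4,7,8,10}
'c' @ 3: {5,6}
'a' @ 4: {3,4,7,8,10}
'b' @ 5: {1,2,4,5,6,9,10,11}  (accept∈set)
'c' @ 6: {5,6}
'a' @ 7: {3,4,7,8,10}
'b' @ 8: {1,2,4,5,6,9,10,11}  (accept∈set)
'b' @ 9: {1,2,4,5,6,9,10,11}  (accept∈set)
final: {1,2,4,5,6,9,10,11}; accept 1 in set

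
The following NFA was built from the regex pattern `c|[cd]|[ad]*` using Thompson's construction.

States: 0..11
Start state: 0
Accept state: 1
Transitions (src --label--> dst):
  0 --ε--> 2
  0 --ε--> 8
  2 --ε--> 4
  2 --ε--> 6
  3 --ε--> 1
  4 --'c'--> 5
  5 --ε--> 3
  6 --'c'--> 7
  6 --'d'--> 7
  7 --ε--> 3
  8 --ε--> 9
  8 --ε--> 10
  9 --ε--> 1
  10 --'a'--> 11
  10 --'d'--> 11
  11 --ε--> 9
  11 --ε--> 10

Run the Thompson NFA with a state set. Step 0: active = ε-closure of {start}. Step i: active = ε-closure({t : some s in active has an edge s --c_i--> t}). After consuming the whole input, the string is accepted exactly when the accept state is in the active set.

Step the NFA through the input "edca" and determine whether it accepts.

Answer: REJECT

Derivation:
initial (ε-close {0}): {0,1,2,4,6,8,9,10}
'e' @ 1: {}  — no active states
rest 'dca' ignored (set empty)
final: {}; accept 1 not in set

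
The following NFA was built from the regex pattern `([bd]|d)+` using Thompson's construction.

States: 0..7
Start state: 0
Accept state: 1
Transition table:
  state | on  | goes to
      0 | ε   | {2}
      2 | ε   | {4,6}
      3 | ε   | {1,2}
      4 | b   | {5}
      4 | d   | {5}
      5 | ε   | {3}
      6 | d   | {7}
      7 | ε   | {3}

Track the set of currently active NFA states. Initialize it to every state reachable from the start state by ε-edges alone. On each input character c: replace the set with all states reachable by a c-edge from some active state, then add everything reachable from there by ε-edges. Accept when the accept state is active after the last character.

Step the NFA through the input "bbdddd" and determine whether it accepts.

initial (ε-close {0}): {0,2,4,6}
'b' @ 1: {1,2,3,4,5,6}  [accepting]
'b' @ 2: {1,2,3,4,5,6}  [accepting]
'd' @ 3: {1,2,3,4,5,6,7}  [accepting]
'd' @ 4: {1,2,3,4,5,6,7}  [accepting]
'd' @ 5: {1,2,3,4,5,6,7}  [accepting]
'd' @ 6: {1,2,3,4,5,6,7}  [accepting]
end set {1,2,3,4,5,6,7} — state 1 in

Answer: ACCEPT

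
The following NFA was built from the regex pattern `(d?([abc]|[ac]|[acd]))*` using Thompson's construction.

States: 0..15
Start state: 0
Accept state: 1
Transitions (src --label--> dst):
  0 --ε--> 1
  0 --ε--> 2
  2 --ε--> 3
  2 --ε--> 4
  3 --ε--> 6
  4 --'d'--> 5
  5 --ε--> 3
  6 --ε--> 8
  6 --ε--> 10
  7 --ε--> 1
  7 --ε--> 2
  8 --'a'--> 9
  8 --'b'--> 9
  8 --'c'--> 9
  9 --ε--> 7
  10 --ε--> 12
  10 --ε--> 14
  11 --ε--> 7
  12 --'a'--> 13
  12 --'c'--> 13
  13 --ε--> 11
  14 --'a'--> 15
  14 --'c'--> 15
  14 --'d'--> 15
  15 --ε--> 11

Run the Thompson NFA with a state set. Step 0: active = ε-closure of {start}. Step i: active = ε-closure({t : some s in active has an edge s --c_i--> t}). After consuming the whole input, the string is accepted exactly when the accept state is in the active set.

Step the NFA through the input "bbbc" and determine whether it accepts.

S₀ = ε-closure({0}) = {0,1,2,3,4,6,8,10,12,14}
'b' @ 1: {1,2,3,4,6,7,8,9,10,12,14}  (accept∈set)
'b' @ 2: {1,2,3,4,6,7,8,9,10,12,14}  (accept∈set)
'b' @ 3: {1,2,3,4,6,7,8,9,10,12,14}  (accept∈set)
'c' @ 4: {1,2,3,4,6,7,8,9,10,11,12,13,14,15}  (accept∈set)
after full input: {1,2,3,4,6,7,8,9,10,11,12,13,14,15}  (accept=1 in)

Answer: ACCEPT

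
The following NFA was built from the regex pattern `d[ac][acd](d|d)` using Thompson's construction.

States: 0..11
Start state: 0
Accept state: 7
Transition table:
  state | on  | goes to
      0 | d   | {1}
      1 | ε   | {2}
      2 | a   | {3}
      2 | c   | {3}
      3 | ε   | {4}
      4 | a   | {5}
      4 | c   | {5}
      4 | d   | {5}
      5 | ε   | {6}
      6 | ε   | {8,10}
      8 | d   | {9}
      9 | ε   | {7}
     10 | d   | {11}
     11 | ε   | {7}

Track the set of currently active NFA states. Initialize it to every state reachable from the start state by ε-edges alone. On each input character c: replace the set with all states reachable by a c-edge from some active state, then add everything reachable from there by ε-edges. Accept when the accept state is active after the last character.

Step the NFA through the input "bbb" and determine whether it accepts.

S₀ = ε-closure({0}) = {0}
'b' @ 1: {}  — dead — no transitions
rest 'bb' ignored (set empty)
end set {} — state 7 not in

Answer: REJECT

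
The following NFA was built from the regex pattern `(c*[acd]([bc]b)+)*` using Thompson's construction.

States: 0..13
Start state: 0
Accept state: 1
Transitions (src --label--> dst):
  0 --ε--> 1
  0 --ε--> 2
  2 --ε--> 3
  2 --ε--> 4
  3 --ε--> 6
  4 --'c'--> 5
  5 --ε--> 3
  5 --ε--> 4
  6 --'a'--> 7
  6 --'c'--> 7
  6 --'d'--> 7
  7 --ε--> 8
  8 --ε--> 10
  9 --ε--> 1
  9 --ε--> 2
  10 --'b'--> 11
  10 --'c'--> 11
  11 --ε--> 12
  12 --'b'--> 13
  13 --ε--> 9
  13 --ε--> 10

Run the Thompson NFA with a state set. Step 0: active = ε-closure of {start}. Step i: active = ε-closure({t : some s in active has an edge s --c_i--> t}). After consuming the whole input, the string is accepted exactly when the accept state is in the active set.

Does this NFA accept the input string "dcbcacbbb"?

S₀ = ε-closure({0}) = {0,1,2,3,4,6}
'd' @ 1: {7,8,10}
'c' @ 2: {11,12}
'b' @ 3: {1,2,3,4,6,9,10,13}  ✓accept
'c' @ 4: {3,4,5,6,7,8,10,11,12}
'a' @ 5: {7,8,10}
'c' @ 6: {11,12}
'b' @ 7: {1,2,3,4,6,9,10,13}  ✓accept
'b' @ 8: {11,12}
'b' @ 9: {1,2,3,4,6,9,10,13}  ✓accept
after full input: {1,2,3,4,6,9,10,13}  (accept=1 in)

Answer: ACCEPT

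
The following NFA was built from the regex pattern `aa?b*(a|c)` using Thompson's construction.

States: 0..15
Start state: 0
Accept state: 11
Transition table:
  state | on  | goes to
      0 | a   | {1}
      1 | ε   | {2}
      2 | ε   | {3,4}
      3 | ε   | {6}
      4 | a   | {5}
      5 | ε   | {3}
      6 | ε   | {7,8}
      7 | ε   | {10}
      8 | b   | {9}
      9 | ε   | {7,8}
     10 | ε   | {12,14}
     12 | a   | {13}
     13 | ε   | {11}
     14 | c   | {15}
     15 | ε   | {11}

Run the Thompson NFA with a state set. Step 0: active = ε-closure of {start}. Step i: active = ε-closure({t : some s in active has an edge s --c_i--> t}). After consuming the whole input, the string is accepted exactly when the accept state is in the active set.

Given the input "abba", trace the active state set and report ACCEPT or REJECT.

Answer: ACCEPT

Derivation:
initial (ε-close {0}): {0}
'a' @ 1: {1,2,3,4,6,7,8,10,12,14}
'b' @ 2: {7,8,9,10,12,14}
'b' @ 3: {7,8,9,10,12,14}
'a' @ 4: {11,13}  (accept∈set)
after full input: {11,13}  (accept=11 in)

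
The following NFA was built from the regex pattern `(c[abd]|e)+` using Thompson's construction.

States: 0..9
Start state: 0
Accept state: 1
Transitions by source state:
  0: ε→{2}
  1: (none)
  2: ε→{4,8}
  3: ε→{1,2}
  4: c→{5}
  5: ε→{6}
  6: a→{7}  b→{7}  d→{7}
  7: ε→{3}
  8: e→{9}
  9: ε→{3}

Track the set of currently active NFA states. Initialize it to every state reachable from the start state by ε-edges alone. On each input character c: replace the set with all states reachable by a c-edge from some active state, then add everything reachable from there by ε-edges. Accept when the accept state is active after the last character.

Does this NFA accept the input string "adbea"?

Answer: REJECT

Steps:
initial (ε-close {0}): {0,2,4,8}
'a' @ 1: {}  — state set empty
rest 'dbea' ignored (set empty)
final: {}; accept 1 not in set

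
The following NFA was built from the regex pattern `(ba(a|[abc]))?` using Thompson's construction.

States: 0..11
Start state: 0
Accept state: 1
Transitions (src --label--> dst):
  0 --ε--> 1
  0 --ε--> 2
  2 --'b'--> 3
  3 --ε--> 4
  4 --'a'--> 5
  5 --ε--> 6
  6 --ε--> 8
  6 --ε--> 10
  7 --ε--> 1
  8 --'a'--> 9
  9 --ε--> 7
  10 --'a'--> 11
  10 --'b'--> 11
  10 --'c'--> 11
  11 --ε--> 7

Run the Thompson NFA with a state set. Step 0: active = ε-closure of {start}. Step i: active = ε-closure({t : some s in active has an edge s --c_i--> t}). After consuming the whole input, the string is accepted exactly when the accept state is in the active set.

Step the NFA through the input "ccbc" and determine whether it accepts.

initial (ε-close {0}): {0,1,2}
'c' @ 1: {}  — no active states
rest 'cbc' ignored (set empty)
after full input: {}  (accept=1 not in)

Answer: REJECT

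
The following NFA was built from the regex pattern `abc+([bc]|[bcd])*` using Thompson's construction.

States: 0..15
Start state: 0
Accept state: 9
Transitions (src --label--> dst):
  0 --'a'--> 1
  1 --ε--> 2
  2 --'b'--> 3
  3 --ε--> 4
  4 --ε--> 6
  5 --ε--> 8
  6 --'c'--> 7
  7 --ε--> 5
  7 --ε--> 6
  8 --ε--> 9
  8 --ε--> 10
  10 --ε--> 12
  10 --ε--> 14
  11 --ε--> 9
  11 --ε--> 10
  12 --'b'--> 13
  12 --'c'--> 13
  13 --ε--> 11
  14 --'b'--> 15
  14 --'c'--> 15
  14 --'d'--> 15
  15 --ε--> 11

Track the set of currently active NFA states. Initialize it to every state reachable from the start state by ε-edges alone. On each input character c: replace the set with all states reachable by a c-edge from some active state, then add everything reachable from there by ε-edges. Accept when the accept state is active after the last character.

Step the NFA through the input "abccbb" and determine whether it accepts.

start: ε-closure({0}) = {0}
'a' @ 1: {1,2}
'b' @ 2: {3,4,6}
'c' @ 3: {5,6,7,8,9,10,12,14}  [accepting]
'c' @ 4: {5,6,7,8,9,10,11,12,13,14,15}  [accepting]
'b' @ 5: {9,10,11,12,13,14,15}  [accepting]
'b' @ 6: {9,10,11,12,13,14,15}  [accepting]
end set {9,10,11,12,13,14,15} — state 9 in

Answer: ACCEPT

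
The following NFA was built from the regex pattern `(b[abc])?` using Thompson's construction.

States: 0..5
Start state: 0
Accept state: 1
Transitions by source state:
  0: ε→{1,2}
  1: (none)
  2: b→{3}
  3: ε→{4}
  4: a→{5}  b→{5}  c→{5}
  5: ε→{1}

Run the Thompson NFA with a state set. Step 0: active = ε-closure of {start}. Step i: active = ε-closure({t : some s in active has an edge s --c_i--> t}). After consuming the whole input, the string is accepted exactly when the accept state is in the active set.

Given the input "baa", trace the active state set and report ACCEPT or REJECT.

start: ε-closure({0}) = {0,1,2}
'b' @ 1: {3,4}
'a' @ 2: {1,5}  ✓accept
'a' @ 3: {}  — state set empty
final: {}; accept 1 not in set

Answer: REJECT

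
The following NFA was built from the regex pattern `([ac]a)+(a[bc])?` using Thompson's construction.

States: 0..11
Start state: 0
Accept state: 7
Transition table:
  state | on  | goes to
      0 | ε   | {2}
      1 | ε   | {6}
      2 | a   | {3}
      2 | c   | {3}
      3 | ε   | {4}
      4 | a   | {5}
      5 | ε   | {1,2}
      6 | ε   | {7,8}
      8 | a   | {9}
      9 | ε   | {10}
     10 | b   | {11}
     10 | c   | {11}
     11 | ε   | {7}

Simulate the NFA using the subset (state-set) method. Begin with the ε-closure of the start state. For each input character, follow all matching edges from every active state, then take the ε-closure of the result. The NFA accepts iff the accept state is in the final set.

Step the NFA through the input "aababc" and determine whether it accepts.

Answer: REJECT

Steps:
start: ε-closure({0}) = {0,2}
'a' @ 1: {3,4}
'a' @ 2: {1,2,5,6,7,8}  (accept∈set)
'b' @ 3: {}  — state set empty
rest 'abc' ignored (set empty)
after full input: {}  (accept=7 not in)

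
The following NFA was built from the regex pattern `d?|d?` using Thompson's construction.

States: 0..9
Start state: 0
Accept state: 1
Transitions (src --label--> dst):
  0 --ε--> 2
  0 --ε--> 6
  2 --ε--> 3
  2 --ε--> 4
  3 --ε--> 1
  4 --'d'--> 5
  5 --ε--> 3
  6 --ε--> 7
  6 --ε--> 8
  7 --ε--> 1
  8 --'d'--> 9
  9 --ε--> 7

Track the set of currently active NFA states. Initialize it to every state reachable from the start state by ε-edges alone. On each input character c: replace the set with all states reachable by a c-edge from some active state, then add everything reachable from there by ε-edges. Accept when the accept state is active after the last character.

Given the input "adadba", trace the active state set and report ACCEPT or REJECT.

S₀ = ε-closure({0}) = {0,1,2,3,4,6,7,8}
'a' @ 1: {}  — dead — no transitions
rest 'dadba' ignored (set empty)
final: {}; accept 1 not in set

Answer: REJECT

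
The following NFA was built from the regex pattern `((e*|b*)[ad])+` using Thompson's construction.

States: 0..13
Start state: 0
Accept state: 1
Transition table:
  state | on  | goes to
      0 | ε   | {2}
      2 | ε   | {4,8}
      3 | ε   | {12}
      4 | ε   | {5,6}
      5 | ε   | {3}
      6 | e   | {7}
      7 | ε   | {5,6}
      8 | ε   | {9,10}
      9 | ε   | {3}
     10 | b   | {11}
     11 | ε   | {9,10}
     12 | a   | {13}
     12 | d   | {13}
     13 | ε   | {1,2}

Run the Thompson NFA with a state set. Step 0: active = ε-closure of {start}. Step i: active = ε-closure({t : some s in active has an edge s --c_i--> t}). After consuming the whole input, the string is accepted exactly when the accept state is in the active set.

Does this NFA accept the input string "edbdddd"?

S₀ = ε-closure({0}) = {0,2,3,4,5,6,8,9,10,12}
'e' @ 1: {3,5,6,7,12}
'd' @ 2: {1,2,3,4,5,6,8,9,10,12,13}  ✓accept
'b' @ 3: {3,9,10,11,12}
'd' @ 4: {1,2,3,4,5,6,8,9,10,12,13}  ✓accept
'd' @ 5: {1,2,3,4,5,6,8,9,10,12,13}  ✓accept
'd' @ 6: {1,2,3,4,5,6,8,9,10,12,13}  ✓accept
'd' @ 7: {1,2,3,4,5,6,8,9,10,12,13}  ✓accept
final: {1,2,3,4,5,6,8,9,10,12,13}; accept 1 in set

Answer: ACCEPT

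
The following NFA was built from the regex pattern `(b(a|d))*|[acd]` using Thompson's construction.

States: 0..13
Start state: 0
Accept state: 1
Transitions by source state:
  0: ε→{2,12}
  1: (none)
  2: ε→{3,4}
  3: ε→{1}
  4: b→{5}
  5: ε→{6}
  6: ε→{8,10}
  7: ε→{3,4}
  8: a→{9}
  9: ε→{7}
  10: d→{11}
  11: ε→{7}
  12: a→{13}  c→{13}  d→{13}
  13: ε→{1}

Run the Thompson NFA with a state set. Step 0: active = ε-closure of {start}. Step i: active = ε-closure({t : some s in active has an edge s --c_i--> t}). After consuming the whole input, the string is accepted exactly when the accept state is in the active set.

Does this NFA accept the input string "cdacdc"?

Answer: REJECT

Steps:
start: ε-closure({0}) = {0,1,2,3,4,12}
'c' @ 1: {1,13}  ✓accept
'd' @ 2: {}  — no active states
rest 'acdc' ignored (set empty)
end set {} — state 1 not in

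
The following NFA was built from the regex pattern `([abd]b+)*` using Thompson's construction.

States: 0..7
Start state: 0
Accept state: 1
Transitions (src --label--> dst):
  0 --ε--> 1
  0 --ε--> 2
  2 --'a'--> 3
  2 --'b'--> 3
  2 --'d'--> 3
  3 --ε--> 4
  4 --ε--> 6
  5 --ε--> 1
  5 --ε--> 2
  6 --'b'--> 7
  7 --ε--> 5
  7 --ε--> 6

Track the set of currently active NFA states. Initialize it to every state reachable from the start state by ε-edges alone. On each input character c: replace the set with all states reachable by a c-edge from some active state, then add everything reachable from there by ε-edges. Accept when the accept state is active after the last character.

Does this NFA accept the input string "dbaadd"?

start: ε-closure({0}) = {0,1,2}
'd' @ 1: {3,4,6}
'b' @ 2: {1,2,5,6,7}  [accepting]
'a' @ 3: {3,4,6}
'a' @ 4: {}  — no active states
rest 'dd' ignored (set empty)
after full input: {}  (accept=1 not in)

Answer: REJECT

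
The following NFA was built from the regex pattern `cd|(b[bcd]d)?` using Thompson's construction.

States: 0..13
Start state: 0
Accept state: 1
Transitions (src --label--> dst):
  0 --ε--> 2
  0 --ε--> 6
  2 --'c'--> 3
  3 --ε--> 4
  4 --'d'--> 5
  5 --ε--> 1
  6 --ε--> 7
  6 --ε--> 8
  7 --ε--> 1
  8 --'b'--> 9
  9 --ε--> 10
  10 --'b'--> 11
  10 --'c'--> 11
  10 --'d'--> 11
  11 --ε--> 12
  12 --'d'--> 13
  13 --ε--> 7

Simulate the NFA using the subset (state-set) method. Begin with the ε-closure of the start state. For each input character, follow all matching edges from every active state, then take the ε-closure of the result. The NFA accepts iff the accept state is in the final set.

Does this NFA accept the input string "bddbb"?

start: ε-closure({0}) = {0,1,2,6,7,8}
'b' @ 1: {9,10}
'd' @ 2: {11,12}
'd' @ 3: {1,7,13}  (accept∈set)
'b' @ 4: {}  — state set empty
rest 'b' ignored (set empty)
end set {} — state 1 not in

Answer: REJECT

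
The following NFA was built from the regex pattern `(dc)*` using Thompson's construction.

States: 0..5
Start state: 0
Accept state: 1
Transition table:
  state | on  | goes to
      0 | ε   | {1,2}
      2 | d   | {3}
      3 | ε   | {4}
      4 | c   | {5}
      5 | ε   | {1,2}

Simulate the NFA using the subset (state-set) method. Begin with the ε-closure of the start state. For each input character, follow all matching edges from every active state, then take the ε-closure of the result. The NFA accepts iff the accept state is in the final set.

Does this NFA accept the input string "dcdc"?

Answer: ACCEPT

Steps:
initial (ε-close {0}): {0,1,2}
'd' @ 1: {3,4}
'c' @ 2: {1,2,5}  ✓accept
'd' @ 3: {3,4}
'c' @ 4: {1,2,5}  ✓accept
end set {1,2,5} — state 1 in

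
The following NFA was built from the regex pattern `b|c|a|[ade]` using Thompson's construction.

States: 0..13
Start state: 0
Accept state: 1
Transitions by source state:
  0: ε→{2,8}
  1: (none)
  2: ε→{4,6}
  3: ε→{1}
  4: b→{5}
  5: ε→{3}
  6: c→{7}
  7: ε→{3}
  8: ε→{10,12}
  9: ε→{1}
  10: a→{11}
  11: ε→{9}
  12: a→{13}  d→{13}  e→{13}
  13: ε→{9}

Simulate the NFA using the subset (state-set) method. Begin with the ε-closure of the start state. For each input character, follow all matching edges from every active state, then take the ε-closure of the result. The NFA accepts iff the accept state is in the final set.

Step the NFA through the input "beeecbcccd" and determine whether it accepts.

S₀ = ε-closure({0}) = {0,2,4,6,8,10,12}
'b' @ 1: {1,3,5}  ✓accept
'e' @ 2: {}  — dead — no transitions
rest 'eecbcccd' ignored (set empty)
end set {} — state 1 not in

Answer: REJECT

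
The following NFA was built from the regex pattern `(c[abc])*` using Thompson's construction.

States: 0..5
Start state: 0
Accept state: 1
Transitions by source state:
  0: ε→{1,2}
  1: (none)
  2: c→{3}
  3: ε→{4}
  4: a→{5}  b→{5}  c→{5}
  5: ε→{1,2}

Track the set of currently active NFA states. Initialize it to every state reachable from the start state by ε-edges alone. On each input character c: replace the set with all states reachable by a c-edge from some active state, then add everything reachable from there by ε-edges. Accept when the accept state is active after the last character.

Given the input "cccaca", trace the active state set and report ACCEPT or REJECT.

initial (ε-close {0}): {0,1,2}
'c' @ 1: {3,4}
'c' @ 2: {1,2,5}  [accepting]
'c' @ 3: {3,4}
'a' @ 4: {1,2,5}  [accepting]
'c' @ 5: {3,4}
'a' @ 6: {1,2,5}  [accepting]
final: {1,2,5}; accept 1 in set

Answer: ACCEPT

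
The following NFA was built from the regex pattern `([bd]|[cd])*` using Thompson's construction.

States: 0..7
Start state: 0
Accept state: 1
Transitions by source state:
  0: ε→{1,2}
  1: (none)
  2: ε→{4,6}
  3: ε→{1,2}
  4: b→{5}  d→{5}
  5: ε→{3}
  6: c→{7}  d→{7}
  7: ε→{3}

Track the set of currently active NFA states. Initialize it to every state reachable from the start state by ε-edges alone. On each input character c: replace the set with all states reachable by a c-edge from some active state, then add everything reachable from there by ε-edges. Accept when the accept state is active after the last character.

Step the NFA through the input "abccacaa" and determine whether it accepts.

S₀ = ε-closure({0}) = {0,1,2,4,6}
'a' @ 1: {}  — state set empty
rest 'bccacaa' ignored (set empty)
final: {}; accept 1 not in set

Answer: REJECT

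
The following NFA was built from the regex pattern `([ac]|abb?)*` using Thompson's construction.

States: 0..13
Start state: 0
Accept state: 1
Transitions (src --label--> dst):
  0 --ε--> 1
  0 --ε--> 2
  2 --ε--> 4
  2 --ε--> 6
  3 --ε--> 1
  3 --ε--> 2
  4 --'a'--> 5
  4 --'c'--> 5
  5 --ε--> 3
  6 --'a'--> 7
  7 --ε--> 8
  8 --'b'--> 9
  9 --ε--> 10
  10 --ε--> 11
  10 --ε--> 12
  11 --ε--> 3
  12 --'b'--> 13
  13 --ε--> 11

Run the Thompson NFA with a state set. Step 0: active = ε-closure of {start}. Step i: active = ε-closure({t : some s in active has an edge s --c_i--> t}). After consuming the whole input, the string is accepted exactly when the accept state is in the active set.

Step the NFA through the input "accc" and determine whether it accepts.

Answer: ACCEPT

Trace:
S₀ = ε-closure({0}) = {0,1,2,4,6}
'a' @ 1: {1,2,3,4,5,6,7,8}  (accept∈set)
'c' @ 2: {1,2,3,4,5,6}  (accept∈set)
'c' @ 3: {1,2,3,4,5,6}  (accept∈set)
'c' @ 4: {1,2,3,4,5,6}  (accept∈set)
after full input: {1,2,3,4,5,6}  (accept=1 in)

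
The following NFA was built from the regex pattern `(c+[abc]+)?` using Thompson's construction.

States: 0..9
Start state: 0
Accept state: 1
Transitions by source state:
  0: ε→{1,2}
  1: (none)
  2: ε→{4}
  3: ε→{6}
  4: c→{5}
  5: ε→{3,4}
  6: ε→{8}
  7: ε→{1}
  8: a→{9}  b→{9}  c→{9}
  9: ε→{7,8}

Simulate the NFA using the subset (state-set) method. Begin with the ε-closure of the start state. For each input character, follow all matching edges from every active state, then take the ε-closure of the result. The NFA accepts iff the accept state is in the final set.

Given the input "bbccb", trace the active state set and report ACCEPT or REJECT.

Answer: REJECT

Trace:
initial (ε-close {0}): {0,1,2,4}
'b' @ 1: {}  — no active states
rest 'bccb' ignored (set empty)
final: {}; accept 1 not in set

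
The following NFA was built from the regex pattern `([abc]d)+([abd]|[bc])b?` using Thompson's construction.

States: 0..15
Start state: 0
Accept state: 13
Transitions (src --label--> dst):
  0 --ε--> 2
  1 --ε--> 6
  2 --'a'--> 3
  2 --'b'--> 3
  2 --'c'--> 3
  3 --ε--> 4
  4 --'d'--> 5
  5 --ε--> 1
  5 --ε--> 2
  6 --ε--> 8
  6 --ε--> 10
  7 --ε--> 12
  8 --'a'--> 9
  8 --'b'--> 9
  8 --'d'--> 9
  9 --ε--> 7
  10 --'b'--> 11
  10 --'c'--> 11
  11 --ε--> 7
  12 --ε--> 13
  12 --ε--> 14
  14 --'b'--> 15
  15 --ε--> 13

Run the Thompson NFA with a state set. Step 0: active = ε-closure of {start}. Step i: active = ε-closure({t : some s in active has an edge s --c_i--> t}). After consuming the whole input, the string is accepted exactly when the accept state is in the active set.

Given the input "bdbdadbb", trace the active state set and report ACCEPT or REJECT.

initial (ε-close {0}): {0,2}
'b' @ 1: {3,4}
'd' @ 2: {1,2,5,6,8,10}
'b' @ 3: {3,4,7,9,11,12,13,14}  [accepting]
'd' @ 4: {1,2,5,6,8,10}
'a' @ 5: {3,4,7,9,12,13,14}  [accepting]
'd' @ 6: {1,2,5,6,8,10}
'b' @ 7: {3,4,7,9,11,12,13,14}  [accepting]
'b' @ 8: {13,15}  [accepting]
after full input: {13,15}  (accept=13 in)

Answer: ACCEPT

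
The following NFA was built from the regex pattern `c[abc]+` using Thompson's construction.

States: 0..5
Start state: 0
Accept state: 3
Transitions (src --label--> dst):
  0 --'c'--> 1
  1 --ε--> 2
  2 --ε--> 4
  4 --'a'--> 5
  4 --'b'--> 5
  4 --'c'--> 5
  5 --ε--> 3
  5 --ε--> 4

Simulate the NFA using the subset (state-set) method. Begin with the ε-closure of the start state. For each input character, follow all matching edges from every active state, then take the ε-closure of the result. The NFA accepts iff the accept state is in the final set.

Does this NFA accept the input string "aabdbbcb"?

initial (ε-close {0}): {0}
'a' @ 1: {}  — dead — no transitions
rest 'abdbbcb' ignored (set empty)
after full input: {}  (accept=3 not in)

Answer: REJECT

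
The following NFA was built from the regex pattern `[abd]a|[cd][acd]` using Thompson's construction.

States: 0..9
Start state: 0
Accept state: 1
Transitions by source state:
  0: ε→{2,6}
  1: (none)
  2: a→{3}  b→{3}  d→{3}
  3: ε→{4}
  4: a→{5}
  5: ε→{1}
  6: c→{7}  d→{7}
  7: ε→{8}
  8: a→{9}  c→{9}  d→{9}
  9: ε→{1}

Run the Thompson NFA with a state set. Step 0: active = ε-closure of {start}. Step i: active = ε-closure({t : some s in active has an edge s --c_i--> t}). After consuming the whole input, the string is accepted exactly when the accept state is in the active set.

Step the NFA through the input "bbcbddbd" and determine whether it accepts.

Answer: REJECT

Derivation:
initial (ε-close {0}): {0,2,6}
'b' @ 1: {3,4}
'b' @ 2: {}  — dead — no transitions
rest 'cbddbd' ignored (set empty)
end set {} — state 1 not in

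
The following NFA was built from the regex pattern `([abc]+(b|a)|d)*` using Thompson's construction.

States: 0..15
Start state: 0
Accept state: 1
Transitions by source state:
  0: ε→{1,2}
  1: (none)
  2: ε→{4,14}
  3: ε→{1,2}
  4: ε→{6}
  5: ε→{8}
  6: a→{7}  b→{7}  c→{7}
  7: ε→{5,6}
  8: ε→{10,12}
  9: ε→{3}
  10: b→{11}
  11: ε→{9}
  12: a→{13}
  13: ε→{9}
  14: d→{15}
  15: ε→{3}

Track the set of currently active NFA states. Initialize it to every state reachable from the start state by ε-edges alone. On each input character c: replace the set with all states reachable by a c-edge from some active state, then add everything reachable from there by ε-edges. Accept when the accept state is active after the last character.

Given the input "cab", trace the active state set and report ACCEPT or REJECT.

Answer: ACCEPT

Trace:
initial (ε-close {0}): {0,1,2,4,6,14}
'c' @ 1: {5,6,7,8,10,12}
'a' @ 2: {1,2,3,4,5,6,7,8,9,10,12,13,14}  ✓accept
'b' @ 3: {1,2,3,4,5,6,7,8,9,10,11,12,14}  ✓accept
final: {1,2,3,4,5,6,7,8,9,10,11,12,14}; accept 1 in set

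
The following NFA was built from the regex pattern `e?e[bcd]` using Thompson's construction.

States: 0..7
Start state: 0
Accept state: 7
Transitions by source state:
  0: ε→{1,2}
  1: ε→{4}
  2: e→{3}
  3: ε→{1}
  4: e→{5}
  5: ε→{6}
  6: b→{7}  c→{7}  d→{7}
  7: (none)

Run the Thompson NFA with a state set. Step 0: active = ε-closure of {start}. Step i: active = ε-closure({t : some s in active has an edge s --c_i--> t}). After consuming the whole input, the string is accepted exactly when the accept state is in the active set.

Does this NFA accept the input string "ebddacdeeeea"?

Answer: REJECT

Derivation:
initial (ε-close {0}): {0,1,2,4}
'e' @ 1: {1,3,4,5,6}
'b' @ 2: {7}  ✓accept
'd' @ 3: {}  — state set empty
rest 'dacdeeeea' ignored (set empty)
end set {} — state 7 not in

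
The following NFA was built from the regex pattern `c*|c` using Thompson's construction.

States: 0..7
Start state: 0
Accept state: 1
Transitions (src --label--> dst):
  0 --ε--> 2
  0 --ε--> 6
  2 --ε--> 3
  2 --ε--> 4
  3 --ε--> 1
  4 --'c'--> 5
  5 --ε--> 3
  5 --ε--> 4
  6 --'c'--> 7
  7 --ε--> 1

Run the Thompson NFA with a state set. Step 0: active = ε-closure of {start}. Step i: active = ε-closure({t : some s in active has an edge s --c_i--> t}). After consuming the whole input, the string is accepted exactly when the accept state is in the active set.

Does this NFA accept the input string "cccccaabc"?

initial (ε-close {0}): {0,1,2,3,4,6}
'c' @ 1: {1,3,4,5,7}  [accepting]
'c' @ 2: {1,3,4,5}  [accepting]
'c' @ 3: {1,3,4,5}  [accepting]
'c' @ 4: {1,3,4,5}  [accepting]
'c' @ 5: {1,3,4,5}  [accepting]
'a' @ 6: {}  — dead — no transitions
rest 'abc' ignored (set empty)
after full input: {}  (accept=1 not in)

Answer: REJECT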